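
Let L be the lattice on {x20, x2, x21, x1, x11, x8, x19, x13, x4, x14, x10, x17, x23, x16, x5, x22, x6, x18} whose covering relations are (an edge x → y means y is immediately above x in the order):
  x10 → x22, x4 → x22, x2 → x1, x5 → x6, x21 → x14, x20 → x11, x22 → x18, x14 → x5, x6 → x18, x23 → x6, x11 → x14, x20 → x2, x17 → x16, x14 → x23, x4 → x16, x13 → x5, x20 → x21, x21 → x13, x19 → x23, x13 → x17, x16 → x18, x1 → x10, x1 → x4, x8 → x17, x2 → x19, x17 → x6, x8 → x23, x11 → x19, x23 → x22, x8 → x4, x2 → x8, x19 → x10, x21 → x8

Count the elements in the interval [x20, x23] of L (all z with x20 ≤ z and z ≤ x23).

The interval [x20, x23] = {x11, x14, x19, x2, x20, x21, x23, x8}, which has 8 elements.

8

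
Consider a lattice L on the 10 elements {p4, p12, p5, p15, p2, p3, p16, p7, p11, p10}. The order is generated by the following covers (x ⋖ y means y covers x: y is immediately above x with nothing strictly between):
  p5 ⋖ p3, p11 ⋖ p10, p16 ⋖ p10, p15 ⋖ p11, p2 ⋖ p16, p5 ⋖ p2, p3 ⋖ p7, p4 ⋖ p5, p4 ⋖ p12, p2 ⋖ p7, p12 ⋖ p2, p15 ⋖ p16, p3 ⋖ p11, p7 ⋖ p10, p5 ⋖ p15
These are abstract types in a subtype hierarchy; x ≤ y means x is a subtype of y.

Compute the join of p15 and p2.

p16

Common upper bounds of {p15, p2}: p10, p16.
The least among these is p16.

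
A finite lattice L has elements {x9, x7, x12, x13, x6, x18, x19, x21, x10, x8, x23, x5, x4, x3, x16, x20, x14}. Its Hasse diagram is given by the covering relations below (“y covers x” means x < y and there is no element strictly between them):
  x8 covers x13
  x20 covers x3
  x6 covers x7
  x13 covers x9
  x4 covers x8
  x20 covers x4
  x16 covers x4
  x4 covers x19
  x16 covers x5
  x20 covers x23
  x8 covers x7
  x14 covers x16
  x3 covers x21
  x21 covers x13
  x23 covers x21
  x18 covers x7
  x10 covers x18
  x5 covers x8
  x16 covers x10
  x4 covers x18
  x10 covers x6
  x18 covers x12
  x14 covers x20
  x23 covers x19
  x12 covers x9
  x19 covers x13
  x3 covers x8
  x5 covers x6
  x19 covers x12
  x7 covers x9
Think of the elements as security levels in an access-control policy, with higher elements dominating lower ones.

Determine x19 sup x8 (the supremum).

Common upper bounds of {x19, x8}: x14, x16, x20, x4.
The least among these is x4.

x4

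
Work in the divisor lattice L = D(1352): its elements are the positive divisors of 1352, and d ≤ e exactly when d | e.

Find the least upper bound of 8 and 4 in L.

8

In the divisibility order, the join is the least common multiple: lcm(8, 4) = 8.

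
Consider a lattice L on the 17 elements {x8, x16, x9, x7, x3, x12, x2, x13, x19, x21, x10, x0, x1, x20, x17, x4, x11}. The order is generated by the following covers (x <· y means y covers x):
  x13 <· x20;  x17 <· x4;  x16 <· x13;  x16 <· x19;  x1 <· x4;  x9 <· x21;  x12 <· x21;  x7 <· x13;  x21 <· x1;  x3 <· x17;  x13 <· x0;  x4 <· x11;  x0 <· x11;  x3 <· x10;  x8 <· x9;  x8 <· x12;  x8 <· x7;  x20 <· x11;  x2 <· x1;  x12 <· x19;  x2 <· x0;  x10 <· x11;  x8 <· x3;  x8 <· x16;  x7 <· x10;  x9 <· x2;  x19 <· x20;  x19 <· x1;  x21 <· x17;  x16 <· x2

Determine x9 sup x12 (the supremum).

x21

Common upper bounds of {x9, x12}: x1, x11, x17, x21, x4.
The least among these is x21.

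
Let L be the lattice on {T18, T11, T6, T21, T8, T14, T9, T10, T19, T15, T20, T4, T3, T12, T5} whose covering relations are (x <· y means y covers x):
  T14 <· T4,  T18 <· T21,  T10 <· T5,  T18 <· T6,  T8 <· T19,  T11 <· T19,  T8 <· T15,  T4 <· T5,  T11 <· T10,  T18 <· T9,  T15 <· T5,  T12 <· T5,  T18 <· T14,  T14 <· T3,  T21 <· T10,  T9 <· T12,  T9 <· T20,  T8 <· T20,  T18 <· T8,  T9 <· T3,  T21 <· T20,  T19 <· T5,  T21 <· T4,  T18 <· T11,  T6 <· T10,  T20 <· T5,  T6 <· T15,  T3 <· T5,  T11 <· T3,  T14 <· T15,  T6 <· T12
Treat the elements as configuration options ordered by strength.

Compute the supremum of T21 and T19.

Common upper bounds of {T21, T19}: T5.
The least among these is T5.

T5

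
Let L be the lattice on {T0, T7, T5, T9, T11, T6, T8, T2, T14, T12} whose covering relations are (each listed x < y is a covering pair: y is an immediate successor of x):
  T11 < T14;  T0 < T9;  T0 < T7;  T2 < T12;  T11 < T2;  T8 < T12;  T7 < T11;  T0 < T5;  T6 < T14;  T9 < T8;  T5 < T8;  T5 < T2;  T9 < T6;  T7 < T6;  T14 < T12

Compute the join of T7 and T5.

Common upper bounds of {T7, T5}: T12, T2.
The least among these is T2.

T2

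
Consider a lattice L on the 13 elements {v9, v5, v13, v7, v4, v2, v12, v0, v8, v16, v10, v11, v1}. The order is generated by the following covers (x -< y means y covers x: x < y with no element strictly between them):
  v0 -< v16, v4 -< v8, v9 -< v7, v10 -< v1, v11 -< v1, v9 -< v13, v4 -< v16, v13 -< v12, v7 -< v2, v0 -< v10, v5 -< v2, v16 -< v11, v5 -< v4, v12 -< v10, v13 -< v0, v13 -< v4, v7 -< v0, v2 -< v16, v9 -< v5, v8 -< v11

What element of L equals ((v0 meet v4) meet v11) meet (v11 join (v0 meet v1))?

v13

v0 ∧ v4 = v13
v13 ∧ v11 = v13
v0 ∧ v1 = v0
v11 ∨ v0 = v11
v13 ∧ v11 = v13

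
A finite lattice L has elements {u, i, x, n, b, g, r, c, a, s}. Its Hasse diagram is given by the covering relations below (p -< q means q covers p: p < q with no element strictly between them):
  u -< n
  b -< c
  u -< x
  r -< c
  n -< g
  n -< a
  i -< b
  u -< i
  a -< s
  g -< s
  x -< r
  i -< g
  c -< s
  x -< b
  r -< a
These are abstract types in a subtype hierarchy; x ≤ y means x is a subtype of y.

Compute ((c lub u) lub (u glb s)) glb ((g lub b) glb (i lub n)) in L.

i

c ∨ u = c
u ∧ s = u
c ∨ u = c
g ∨ b = s
i ∨ n = g
s ∧ g = g
c ∧ g = i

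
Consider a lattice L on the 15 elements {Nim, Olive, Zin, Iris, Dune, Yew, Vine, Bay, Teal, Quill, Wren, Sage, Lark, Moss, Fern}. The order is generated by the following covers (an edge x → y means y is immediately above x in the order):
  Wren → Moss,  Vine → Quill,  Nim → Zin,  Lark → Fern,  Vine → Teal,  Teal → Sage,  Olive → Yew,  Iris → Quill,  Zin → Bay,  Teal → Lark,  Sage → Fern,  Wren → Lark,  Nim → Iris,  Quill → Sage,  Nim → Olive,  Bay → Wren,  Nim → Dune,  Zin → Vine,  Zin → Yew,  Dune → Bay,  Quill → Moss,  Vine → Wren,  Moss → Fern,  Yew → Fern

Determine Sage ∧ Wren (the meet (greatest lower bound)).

Common lower bounds of {Sage, Wren}: Nim, Vine, Zin.
The greatest among these is Vine.

Vine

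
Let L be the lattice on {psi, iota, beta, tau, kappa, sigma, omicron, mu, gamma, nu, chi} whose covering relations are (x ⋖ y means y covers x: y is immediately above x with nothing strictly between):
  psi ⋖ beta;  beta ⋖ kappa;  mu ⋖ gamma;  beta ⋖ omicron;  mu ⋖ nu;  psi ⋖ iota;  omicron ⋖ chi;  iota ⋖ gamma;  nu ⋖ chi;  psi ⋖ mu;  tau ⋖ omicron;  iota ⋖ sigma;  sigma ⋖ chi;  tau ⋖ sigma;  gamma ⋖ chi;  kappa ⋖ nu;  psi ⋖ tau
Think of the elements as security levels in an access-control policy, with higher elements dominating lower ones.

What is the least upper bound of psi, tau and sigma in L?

sigma

Common upper bounds of {psi, tau, sigma}: chi, sigma.
The least among these is sigma.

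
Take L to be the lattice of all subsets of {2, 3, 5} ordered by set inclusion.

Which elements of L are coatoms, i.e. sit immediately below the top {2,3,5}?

{2,3}, {2,5}, {3,5}

The coatoms are exactly the elements covered by {2,3,5}: {2,3}, {2,5}, {3,5}.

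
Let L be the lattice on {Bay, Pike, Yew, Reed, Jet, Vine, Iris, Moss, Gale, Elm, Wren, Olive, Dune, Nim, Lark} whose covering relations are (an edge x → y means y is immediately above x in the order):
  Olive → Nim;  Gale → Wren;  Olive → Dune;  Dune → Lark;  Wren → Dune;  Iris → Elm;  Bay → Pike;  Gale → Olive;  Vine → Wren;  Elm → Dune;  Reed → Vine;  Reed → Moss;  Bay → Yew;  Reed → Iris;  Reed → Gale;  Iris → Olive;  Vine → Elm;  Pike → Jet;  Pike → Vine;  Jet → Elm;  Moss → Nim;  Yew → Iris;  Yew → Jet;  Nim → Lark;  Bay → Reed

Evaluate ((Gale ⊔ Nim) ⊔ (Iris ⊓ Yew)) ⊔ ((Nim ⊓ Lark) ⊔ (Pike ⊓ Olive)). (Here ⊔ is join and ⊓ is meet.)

Gale ∨ Nim = Nim
Iris ∧ Yew = Yew
Nim ∨ Yew = Nim
Nim ∧ Lark = Nim
Pike ∧ Olive = Bay
Nim ∨ Bay = Nim
Nim ∨ Nim = Nim

Nim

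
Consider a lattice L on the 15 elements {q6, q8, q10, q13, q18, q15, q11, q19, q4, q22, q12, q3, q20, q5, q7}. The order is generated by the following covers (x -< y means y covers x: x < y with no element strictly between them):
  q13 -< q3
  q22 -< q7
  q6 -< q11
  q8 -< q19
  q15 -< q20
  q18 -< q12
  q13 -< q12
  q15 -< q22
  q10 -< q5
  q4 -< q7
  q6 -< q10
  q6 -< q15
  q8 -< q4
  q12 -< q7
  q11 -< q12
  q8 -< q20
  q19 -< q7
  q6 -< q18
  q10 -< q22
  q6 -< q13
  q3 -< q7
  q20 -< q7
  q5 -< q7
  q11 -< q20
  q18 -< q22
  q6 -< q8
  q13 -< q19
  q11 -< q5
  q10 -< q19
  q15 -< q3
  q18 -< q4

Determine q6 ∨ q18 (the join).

q18

Common upper bounds of {q6, q18}: q12, q18, q22, q4, q7.
The least among these is q18.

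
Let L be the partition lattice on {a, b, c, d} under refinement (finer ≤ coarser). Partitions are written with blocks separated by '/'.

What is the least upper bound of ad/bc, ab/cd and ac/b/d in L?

The join of ad/bc, ab/cd, ac/b/d merges any blocks that overlap across the partitions, giving abcd.

abcd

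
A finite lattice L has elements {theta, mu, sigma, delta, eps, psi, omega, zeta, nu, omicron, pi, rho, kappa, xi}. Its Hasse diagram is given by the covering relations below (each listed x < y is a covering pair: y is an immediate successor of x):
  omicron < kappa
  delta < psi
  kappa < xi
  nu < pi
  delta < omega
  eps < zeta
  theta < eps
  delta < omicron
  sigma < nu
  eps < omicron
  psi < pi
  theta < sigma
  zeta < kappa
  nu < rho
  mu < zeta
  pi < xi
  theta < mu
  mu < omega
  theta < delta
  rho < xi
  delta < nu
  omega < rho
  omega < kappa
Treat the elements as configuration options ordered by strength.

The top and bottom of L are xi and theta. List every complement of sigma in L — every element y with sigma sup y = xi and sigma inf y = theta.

Need y with sigma ∨ y = xi and sigma ∧ y = theta.
Checking each element gives: eps, kappa, omicron, zeta.

eps, kappa, omicron, zeta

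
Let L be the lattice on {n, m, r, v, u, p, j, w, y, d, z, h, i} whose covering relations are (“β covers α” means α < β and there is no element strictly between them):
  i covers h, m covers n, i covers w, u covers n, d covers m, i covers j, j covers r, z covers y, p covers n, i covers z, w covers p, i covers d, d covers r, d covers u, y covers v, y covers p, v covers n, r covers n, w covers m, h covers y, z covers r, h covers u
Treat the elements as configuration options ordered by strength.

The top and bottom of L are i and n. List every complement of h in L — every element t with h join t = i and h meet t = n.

Need t with h ∨ t = i and h ∧ t = n.
Checking each element gives: j, m, r.

j, m, r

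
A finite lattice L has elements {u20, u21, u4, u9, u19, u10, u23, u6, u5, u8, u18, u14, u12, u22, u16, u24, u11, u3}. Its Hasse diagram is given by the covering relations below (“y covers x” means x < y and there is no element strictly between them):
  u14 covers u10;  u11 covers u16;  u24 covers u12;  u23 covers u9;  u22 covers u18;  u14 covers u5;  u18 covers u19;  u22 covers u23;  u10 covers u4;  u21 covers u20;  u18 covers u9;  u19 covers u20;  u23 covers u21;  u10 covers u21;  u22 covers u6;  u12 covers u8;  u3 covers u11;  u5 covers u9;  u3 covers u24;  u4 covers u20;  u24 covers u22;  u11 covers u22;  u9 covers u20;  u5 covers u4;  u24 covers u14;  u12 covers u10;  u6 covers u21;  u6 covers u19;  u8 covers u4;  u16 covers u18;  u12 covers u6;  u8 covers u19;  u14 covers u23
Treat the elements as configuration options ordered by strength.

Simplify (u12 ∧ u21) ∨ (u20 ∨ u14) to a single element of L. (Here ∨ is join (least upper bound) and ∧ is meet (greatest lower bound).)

u12 ∧ u21 = u21
u20 ∨ u14 = u14
u21 ∨ u14 = u14

u14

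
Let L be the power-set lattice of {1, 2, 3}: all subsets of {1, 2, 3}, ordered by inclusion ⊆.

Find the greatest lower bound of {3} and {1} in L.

∅

Under ⊆, meet is intersection: {3} ∩ {1} = ∅.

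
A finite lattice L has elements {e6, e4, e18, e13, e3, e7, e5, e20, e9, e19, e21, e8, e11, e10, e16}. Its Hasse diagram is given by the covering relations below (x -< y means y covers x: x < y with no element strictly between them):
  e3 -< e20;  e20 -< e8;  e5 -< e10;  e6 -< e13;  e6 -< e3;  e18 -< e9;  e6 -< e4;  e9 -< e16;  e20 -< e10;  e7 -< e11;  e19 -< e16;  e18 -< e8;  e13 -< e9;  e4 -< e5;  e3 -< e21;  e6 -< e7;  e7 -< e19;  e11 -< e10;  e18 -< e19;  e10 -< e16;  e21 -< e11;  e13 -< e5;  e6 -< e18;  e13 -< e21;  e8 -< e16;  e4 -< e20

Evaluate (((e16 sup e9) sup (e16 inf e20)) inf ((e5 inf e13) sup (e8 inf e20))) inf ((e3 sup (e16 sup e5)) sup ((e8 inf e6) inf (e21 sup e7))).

e10

e16 ∨ e9 = e16
e16 ∧ e20 = e20
e16 ∨ e20 = e16
e5 ∧ e13 = e13
e8 ∧ e20 = e20
e13 ∨ e20 = e10
e16 ∧ e10 = e10
e16 ∨ e5 = e16
e3 ∨ e16 = e16
e8 ∧ e6 = e6
e21 ∨ e7 = e11
e6 ∧ e11 = e6
e16 ∨ e6 = e16
e10 ∧ e16 = e10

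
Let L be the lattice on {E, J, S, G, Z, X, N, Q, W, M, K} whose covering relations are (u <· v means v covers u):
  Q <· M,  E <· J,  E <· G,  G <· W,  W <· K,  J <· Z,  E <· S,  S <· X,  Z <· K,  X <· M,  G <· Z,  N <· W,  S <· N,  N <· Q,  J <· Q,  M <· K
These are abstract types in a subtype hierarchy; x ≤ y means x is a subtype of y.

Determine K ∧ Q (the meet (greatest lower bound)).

Common lower bounds of {K, Q}: E, J, N, Q, S.
The greatest among these is Q.

Q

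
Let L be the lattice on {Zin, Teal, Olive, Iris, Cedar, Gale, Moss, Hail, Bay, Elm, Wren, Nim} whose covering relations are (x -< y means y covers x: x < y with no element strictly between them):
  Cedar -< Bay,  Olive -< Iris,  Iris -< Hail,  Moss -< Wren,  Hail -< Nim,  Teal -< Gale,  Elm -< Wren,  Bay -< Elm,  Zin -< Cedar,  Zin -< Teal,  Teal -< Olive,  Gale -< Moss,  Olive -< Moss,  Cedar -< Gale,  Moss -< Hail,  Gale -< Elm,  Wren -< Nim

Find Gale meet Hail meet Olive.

Common lower bounds of {Gale, Hail, Olive}: Teal, Zin.
The greatest among these is Teal.

Teal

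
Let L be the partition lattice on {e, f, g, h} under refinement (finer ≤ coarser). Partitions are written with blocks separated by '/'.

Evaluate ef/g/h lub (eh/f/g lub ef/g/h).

eh/f/g ∨ ef/g/h = efh/g
ef/g/h ∨ efh/g = efh/g

efh/g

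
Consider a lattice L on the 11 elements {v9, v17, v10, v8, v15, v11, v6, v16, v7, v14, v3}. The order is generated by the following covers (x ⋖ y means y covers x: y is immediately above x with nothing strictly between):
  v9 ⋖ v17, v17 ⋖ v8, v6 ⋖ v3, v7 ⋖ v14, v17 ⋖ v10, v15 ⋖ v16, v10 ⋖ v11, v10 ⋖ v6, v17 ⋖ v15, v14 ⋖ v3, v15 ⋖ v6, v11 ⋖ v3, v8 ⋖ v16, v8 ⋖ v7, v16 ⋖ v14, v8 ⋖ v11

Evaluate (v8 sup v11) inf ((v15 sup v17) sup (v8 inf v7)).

v8 ∨ v11 = v11
v15 ∨ v17 = v15
v8 ∧ v7 = v8
v15 ∨ v8 = v16
v11 ∧ v16 = v8

v8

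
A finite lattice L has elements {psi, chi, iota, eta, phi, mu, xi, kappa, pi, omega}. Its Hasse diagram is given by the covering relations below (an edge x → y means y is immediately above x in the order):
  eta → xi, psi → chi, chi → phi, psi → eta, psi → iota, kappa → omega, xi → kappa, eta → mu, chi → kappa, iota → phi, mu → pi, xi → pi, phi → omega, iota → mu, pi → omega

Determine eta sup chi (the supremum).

Common upper bounds of {eta, chi}: kappa, omega.
The least among these is kappa.

kappa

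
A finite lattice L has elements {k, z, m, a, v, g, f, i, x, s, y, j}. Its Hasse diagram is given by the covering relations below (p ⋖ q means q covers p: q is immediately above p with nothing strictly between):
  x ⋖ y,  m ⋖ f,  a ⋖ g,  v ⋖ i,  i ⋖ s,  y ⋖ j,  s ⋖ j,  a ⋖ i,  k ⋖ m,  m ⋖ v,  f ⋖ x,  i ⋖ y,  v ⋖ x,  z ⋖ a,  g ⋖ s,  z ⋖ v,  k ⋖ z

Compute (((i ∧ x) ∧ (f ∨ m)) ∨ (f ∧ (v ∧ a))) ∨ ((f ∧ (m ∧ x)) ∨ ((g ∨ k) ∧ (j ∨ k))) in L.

s

i ∧ x = v
f ∨ m = f
v ∧ f = m
v ∧ a = z
f ∧ z = k
m ∨ k = m
m ∧ x = m
f ∧ m = m
g ∨ k = g
j ∨ k = j
g ∧ j = g
m ∨ g = s
m ∨ s = s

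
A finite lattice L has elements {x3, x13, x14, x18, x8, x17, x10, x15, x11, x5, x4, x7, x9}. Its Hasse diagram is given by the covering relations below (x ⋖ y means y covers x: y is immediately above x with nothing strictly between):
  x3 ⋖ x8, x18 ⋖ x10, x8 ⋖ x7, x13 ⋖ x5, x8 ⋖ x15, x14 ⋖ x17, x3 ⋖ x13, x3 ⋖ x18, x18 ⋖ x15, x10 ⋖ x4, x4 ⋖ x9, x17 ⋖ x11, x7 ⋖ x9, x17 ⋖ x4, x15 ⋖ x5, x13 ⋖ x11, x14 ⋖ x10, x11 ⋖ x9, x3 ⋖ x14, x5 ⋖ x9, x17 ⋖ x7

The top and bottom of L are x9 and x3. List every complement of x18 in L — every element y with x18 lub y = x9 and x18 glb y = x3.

Need y with x18 ∨ y = x9 and x18 ∧ y = x3.
Checking each element gives: x11, x7.

x11, x7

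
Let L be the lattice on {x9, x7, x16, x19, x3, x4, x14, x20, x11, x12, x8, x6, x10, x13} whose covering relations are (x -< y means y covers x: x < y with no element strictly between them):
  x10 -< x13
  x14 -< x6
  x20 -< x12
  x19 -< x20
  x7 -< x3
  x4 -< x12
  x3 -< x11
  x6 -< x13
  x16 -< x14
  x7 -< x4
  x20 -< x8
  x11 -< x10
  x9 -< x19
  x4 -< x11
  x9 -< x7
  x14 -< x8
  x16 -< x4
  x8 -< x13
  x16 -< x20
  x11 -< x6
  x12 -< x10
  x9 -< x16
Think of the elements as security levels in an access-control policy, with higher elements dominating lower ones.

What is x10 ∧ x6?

x11

Common lower bounds of {x10, x6}: x11, x16, x3, x4, x7, x9.
The greatest among these is x11.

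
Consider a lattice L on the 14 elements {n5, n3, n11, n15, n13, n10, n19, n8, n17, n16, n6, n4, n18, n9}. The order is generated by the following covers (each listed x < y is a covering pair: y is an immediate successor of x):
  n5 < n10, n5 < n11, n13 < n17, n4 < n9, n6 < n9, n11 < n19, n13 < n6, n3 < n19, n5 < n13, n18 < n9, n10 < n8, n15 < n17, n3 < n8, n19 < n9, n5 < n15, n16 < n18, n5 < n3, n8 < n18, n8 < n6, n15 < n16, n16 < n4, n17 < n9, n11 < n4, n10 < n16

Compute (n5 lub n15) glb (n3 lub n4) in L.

n5 ∨ n15 = n15
n3 ∨ n4 = n9
n15 ∧ n9 = n15

n15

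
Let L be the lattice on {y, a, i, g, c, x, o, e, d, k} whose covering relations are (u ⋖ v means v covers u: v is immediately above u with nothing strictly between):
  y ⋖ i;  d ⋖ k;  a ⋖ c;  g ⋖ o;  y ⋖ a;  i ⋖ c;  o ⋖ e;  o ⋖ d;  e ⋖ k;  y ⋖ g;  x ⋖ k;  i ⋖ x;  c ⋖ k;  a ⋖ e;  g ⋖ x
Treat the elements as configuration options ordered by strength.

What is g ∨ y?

Common upper bounds of {g, y}: d, e, g, k, o, x.
The least among these is g.

g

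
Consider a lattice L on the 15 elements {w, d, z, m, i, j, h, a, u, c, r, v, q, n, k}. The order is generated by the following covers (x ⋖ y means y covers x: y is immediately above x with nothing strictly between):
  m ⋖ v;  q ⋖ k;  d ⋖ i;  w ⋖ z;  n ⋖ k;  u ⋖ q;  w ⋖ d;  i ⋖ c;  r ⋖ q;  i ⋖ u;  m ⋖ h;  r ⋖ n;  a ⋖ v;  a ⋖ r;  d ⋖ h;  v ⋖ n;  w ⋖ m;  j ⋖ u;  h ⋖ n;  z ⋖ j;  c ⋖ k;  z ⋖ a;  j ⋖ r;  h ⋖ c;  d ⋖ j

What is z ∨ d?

j

Common upper bounds of {z, d}: j, k, n, q, r, u.
The least among these is j.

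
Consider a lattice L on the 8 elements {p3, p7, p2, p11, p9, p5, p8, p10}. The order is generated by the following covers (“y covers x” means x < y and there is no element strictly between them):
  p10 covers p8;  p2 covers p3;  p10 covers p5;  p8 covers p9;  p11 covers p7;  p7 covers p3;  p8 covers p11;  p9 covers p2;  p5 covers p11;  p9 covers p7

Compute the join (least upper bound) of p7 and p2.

p9

Common upper bounds of {p7, p2}: p10, p8, p9.
The least among these is p9.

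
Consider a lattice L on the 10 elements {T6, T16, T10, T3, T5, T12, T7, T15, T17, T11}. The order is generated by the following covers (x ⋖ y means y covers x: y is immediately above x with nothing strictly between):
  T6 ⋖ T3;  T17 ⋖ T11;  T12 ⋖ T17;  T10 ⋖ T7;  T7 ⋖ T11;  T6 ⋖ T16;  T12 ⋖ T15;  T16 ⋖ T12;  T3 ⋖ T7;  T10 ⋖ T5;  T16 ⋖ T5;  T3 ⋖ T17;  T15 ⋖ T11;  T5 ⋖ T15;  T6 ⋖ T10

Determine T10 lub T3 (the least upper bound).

Common upper bounds of {T10, T3}: T11, T7.
The least among these is T7.

T7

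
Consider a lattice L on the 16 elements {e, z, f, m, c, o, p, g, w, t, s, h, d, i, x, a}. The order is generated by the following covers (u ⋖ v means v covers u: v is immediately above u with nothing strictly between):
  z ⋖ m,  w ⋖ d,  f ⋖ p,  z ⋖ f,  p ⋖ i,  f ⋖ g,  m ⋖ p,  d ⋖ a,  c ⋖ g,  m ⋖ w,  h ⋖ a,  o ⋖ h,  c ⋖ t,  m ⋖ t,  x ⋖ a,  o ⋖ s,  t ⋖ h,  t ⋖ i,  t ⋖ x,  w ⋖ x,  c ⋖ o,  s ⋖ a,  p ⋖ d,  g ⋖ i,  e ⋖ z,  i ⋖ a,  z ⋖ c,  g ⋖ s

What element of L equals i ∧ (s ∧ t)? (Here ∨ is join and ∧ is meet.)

s ∧ t = c
i ∧ c = c

c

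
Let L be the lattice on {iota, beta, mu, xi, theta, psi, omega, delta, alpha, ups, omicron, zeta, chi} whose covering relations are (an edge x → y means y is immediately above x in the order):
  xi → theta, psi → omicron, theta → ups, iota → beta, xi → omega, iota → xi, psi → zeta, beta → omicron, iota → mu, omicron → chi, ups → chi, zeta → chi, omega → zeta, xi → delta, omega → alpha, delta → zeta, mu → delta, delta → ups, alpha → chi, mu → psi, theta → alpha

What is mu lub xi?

Common upper bounds of {mu, xi}: chi, delta, ups, zeta.
The least among these is delta.

delta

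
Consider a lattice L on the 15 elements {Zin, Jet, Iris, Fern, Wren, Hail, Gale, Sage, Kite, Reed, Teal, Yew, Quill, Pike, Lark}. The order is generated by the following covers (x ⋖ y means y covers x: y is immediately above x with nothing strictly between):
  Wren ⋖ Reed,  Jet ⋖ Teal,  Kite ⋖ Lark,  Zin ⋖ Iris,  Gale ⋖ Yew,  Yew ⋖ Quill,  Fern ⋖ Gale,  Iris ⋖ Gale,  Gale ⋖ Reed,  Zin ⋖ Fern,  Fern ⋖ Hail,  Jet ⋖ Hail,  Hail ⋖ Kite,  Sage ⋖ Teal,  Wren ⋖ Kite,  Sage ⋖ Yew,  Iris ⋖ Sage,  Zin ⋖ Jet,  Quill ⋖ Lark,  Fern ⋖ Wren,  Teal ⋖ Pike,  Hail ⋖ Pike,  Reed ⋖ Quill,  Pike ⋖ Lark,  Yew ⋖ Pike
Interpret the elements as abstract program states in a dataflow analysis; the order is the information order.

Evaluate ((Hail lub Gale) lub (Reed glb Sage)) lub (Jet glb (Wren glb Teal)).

Hail ∨ Gale = Pike
Reed ∧ Sage = Iris
Pike ∨ Iris = Pike
Wren ∧ Teal = Zin
Jet ∧ Zin = Zin
Pike ∨ Zin = Pike

Pike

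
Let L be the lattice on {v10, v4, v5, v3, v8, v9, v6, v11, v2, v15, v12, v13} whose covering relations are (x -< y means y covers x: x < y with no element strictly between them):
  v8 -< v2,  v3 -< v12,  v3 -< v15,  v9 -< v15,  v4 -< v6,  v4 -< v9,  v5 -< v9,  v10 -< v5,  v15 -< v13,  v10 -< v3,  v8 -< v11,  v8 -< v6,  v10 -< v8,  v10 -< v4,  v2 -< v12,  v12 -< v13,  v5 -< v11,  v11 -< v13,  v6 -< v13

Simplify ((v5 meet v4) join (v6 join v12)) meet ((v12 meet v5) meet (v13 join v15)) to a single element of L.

v5 ∧ v4 = v10
v6 ∨ v12 = v13
v10 ∨ v13 = v13
v12 ∧ v5 = v10
v13 ∨ v15 = v13
v10 ∧ v13 = v10
v13 ∧ v10 = v10

v10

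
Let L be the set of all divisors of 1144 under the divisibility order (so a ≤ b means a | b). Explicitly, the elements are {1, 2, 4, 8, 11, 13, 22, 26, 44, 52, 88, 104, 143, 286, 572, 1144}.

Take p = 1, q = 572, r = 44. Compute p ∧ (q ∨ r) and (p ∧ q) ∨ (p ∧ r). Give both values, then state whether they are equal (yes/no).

q ∨ r = 572, so p ∧ (q ∨ r) = 1 ∧ 572 = 1.
p ∧ q = 1 and p ∧ r = 1, so (p ∧ q) ∨ (p ∧ r) = 1 ∨ 1 = 1.
Equal: yes.

1; 1; yes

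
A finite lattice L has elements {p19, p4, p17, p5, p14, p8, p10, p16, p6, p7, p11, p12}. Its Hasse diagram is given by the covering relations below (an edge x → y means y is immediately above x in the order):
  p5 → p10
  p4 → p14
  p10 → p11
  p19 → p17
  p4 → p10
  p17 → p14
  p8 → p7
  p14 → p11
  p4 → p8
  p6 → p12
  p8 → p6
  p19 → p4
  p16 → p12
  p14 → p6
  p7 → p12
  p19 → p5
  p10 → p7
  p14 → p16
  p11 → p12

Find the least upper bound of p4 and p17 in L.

p14

Common upper bounds of {p4, p17}: p11, p12, p14, p16, p6.
The least among these is p14.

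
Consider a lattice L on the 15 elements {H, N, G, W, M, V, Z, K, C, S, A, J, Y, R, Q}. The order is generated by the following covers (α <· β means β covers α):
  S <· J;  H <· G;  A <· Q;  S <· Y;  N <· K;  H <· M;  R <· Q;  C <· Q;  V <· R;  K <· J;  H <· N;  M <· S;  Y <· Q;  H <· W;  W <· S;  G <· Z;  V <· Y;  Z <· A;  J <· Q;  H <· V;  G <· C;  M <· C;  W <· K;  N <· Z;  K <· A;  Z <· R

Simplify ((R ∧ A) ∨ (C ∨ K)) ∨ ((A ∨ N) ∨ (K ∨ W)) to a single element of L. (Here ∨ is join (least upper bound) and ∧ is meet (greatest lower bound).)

Q

R ∧ A = Z
C ∨ K = Q
Z ∨ Q = Q
A ∨ N = A
K ∨ W = K
A ∨ K = A
Q ∨ A = Q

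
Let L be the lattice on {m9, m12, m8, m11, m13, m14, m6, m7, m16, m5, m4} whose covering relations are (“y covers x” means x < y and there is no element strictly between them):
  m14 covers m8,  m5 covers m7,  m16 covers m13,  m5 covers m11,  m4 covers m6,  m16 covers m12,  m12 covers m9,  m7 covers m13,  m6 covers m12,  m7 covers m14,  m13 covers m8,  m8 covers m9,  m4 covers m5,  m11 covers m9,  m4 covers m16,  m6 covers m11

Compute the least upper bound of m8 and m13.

m13

Common upper bounds of {m8, m13}: m13, m16, m4, m5, m7.
The least among these is m13.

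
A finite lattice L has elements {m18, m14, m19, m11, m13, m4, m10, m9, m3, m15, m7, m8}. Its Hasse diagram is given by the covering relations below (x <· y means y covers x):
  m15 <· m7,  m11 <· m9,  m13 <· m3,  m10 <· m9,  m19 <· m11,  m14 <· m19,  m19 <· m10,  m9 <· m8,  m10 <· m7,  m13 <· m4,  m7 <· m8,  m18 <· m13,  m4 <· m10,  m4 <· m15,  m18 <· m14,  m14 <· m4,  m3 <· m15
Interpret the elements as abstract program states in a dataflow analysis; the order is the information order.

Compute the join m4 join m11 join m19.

Common upper bounds of {m4, m11, m19}: m8, m9.
The least among these is m9.

m9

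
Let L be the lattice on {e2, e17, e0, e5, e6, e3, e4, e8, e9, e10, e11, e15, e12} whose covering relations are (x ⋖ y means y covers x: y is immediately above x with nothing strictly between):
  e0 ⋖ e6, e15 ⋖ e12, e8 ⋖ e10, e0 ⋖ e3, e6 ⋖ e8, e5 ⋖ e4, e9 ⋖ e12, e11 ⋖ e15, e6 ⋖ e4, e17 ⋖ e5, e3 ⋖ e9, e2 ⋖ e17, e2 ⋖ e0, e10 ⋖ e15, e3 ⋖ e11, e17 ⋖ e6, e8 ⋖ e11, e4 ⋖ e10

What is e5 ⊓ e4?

e5

Common lower bounds of {e5, e4}: e17, e2, e5.
The greatest among these is e5.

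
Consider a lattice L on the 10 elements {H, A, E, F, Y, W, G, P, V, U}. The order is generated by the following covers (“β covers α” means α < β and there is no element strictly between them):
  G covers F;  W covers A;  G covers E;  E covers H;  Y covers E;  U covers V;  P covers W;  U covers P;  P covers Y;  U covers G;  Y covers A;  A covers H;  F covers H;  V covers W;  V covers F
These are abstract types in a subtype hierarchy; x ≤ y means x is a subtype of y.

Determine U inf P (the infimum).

P

Common lower bounds of {U, P}: A, E, H, P, W, Y.
The greatest among these is P.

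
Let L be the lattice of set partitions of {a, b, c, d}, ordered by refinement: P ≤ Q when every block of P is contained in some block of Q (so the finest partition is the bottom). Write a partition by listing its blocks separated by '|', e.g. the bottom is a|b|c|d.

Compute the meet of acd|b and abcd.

acd|b

Common lower bounds of {acd|b, abcd}: acd|b, ac|b|d, ad|b|c, a|b|cd, a|b|c|d.
The greatest among these is acd|b.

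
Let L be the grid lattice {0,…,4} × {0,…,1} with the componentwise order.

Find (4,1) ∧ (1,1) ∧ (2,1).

In a product of chains, the meet is componentwise min, giving (1,1).

(1,1)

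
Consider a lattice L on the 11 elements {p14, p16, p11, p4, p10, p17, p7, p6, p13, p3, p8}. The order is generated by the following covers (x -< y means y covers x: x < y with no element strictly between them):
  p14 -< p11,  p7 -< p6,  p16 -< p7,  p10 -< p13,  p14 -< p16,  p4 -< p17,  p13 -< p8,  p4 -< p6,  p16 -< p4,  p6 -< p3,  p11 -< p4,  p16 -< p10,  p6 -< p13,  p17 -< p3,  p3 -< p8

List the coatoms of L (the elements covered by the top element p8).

The coatoms are exactly the elements covered by p8: p13, p3.

p13, p3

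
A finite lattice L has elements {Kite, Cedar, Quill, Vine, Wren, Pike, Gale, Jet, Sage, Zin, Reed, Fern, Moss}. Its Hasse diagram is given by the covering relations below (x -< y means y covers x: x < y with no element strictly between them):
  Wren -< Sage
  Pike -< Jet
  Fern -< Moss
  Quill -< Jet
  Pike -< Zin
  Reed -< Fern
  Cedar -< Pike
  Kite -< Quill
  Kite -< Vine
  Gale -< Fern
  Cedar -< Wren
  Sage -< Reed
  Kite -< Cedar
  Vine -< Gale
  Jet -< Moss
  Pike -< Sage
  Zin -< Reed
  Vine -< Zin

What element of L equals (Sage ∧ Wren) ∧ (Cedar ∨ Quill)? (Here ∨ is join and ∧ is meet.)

Sage ∧ Wren = Wren
Cedar ∨ Quill = Jet
Wren ∧ Jet = Cedar

Cedar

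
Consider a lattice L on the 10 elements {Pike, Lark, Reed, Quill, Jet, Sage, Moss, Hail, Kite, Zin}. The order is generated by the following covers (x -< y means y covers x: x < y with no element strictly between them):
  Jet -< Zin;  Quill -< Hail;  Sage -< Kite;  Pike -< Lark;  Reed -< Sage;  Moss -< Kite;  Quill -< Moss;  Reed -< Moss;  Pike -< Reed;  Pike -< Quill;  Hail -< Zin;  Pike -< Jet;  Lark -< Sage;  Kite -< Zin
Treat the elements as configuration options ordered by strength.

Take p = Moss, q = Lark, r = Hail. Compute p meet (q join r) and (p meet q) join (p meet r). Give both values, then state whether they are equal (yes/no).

q join r = Zin, so p meet (q join r) = Moss meet Zin = Moss.
p meet q = Pike and p meet r = Quill, so (p meet q) join (p meet r) = Pike join Quill = Quill.
Equal: no.

Moss; Quill; no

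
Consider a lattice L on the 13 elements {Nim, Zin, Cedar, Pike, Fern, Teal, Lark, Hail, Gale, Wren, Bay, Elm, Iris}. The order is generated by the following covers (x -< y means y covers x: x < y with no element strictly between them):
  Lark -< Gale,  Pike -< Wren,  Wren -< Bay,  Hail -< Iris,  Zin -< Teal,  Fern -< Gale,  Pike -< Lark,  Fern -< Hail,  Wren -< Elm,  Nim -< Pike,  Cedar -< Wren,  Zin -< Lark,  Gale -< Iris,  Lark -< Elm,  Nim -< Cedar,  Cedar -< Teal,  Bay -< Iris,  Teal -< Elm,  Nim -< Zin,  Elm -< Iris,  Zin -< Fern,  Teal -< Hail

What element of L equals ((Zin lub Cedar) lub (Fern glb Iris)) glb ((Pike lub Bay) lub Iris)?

Zin ∨ Cedar = Teal
Fern ∧ Iris = Fern
Teal ∨ Fern = Hail
Pike ∨ Bay = Bay
Bay ∨ Iris = Iris
Hail ∧ Iris = Hail

Hail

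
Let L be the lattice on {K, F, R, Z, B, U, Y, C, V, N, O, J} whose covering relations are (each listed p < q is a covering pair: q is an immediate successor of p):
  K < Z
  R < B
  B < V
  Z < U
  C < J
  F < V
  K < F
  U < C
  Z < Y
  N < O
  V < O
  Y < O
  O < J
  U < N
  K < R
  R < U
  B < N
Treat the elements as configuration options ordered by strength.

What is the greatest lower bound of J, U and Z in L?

Z

Common lower bounds of {J, U, Z}: K, Z.
The greatest among these is Z.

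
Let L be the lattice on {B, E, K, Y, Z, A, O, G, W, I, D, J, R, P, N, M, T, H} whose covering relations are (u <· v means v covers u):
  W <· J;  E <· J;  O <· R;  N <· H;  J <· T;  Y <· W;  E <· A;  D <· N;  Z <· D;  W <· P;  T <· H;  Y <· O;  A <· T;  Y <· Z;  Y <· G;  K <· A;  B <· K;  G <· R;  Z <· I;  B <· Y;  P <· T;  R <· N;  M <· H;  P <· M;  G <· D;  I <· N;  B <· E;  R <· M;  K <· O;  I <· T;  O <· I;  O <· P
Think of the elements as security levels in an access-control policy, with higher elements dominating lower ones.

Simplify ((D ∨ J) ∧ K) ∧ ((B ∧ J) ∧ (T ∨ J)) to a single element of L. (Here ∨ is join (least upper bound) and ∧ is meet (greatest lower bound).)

B

D ∨ J = H
H ∧ K = K
B ∧ J = B
T ∨ J = T
B ∧ T = B
K ∧ B = B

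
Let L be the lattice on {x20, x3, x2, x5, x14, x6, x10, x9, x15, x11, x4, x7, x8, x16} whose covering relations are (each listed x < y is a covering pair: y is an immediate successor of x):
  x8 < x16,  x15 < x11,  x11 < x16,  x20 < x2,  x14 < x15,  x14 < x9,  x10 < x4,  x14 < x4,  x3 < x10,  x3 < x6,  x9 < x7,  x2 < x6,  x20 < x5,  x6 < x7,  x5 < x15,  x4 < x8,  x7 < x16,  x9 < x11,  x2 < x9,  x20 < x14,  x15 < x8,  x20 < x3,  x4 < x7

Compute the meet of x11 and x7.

Common lower bounds of {x11, x7}: x14, x2, x20, x9.
The greatest among these is x9.

x9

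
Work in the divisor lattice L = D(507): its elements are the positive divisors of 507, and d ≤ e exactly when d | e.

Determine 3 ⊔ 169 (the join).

507

In the divisibility order, the join is the least common multiple: lcm(3, 169) = 507.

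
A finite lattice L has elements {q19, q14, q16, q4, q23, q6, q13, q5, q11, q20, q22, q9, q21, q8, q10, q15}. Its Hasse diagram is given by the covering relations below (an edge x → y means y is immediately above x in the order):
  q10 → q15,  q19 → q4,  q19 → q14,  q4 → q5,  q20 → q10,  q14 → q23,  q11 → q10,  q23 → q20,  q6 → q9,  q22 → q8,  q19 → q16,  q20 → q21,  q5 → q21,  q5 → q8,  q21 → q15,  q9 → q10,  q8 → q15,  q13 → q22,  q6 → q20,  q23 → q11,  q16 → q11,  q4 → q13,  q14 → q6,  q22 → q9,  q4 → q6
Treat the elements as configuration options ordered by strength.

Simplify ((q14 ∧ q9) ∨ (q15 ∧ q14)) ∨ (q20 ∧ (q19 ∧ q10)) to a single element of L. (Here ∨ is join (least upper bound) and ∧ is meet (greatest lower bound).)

q14

q14 ∧ q9 = q14
q15 ∧ q14 = q14
q14 ∨ q14 = q14
q19 ∧ q10 = q19
q20 ∧ q19 = q19
q14 ∨ q19 = q14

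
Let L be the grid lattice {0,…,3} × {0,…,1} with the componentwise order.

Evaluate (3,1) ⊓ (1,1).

(1,1)

(3,1) ∧ (1,1) = (1,1)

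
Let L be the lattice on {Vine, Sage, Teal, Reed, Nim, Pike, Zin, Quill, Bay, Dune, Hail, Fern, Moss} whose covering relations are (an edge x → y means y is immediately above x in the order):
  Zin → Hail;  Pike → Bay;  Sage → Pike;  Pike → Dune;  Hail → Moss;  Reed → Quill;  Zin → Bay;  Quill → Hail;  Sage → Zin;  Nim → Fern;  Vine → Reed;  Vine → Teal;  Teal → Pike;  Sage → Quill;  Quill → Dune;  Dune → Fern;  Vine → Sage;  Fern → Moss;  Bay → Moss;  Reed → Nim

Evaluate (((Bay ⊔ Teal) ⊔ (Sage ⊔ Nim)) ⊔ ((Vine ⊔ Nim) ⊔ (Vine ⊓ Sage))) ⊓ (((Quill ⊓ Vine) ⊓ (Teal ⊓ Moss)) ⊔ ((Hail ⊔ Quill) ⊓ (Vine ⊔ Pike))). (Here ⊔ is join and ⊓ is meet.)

Bay ∨ Teal = Bay
Sage ∨ Nim = Fern
Bay ∨ Fern = Moss
Vine ∨ Nim = Nim
Vine ∧ Sage = Vine
Nim ∨ Vine = Nim
Moss ∨ Nim = Moss
Quill ∧ Vine = Vine
Teal ∧ Moss = Teal
Vine ∧ Teal = Vine
Hail ∨ Quill = Hail
Vine ∨ Pike = Pike
Hail ∧ Pike = Sage
Vine ∨ Sage = Sage
Moss ∧ Sage = Sage

Sage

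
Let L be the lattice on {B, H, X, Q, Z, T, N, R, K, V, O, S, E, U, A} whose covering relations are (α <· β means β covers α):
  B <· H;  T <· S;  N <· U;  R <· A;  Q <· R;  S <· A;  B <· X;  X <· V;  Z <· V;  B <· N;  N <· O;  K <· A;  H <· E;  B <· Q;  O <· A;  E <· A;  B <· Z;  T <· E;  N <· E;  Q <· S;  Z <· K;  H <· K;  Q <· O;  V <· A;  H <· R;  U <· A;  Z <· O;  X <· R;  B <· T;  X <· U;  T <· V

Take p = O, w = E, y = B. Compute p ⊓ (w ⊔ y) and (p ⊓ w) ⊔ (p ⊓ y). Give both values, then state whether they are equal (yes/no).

N; N; yes

w ⊔ y = E, so p ⊓ (w ⊔ y) = O ⊓ E = N.
p ⊓ w = N and p ⊓ y = B, so (p ⊓ w) ⊔ (p ⊓ y) = N ⊔ B = N.
Equal: yes.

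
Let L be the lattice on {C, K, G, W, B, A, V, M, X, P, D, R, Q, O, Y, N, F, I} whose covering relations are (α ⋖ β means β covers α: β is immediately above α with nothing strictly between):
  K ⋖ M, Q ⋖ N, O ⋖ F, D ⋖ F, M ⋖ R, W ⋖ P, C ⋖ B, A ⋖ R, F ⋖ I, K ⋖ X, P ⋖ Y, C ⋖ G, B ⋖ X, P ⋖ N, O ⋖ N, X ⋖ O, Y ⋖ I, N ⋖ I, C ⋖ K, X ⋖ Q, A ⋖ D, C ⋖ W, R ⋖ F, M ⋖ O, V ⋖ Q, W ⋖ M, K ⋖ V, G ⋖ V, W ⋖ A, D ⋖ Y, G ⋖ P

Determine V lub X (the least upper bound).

Q

Common upper bounds of {V, X}: I, N, Q.
The least among these is Q.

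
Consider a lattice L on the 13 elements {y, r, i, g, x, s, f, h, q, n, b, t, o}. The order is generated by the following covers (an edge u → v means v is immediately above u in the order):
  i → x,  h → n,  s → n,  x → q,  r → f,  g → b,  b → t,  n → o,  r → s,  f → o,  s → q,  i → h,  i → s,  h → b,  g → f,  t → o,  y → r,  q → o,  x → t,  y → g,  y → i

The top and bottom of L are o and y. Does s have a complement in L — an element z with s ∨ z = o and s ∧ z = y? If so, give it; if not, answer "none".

Need z with s ∨ z = o and s ∧ z = y.
Checking each element gives: g.

g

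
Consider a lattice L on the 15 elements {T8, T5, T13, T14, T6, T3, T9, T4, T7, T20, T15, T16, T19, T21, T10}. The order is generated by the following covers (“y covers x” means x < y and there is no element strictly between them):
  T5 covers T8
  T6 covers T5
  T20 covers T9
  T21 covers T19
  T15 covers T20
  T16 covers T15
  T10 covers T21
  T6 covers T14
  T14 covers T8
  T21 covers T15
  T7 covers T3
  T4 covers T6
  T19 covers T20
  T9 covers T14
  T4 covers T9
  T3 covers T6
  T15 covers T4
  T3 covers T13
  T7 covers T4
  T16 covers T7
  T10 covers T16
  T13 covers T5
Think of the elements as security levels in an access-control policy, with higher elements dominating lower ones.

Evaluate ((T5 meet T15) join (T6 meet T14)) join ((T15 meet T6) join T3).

T3

T5 ∧ T15 = T5
T6 ∧ T14 = T14
T5 ∨ T14 = T6
T15 ∧ T6 = T6
T6 ∨ T3 = T3
T6 ∨ T3 = T3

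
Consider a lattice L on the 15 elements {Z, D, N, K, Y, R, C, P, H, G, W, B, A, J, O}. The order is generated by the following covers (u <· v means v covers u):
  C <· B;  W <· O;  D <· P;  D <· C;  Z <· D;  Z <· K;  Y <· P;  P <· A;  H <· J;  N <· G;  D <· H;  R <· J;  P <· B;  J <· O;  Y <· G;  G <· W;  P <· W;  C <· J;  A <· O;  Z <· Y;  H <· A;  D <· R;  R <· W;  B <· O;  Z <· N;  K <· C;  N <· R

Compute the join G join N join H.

Common upper bounds of {G, N, H}: O.
The least among these is O.

O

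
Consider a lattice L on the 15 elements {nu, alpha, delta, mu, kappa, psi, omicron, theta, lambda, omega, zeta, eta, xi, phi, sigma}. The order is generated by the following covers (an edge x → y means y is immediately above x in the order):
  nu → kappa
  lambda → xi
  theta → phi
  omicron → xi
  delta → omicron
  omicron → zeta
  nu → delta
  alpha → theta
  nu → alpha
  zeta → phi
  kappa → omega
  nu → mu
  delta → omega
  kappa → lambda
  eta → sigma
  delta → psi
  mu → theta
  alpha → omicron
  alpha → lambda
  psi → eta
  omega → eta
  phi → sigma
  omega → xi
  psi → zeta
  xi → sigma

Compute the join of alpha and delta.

omicron

Common upper bounds of {alpha, delta}: omicron, phi, sigma, xi, zeta.
The least among these is omicron.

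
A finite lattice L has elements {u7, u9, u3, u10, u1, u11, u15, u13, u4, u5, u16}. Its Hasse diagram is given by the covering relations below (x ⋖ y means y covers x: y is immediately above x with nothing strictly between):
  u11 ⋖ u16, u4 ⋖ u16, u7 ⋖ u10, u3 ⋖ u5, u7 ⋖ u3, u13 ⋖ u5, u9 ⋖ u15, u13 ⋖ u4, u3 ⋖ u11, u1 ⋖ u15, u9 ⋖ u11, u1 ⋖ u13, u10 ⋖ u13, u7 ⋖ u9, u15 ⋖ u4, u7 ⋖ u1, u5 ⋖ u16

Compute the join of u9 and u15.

Common upper bounds of {u9, u15}: u15, u16, u4.
The least among these is u15.

u15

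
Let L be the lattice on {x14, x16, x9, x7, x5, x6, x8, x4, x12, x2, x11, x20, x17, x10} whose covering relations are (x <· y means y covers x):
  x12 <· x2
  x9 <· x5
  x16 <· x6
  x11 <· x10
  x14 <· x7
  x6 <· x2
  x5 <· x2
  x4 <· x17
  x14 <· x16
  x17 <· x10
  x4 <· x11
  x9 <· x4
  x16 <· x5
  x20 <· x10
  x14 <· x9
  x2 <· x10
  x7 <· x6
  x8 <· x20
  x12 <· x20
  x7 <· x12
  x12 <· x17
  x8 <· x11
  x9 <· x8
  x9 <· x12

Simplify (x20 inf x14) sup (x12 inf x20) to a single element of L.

x12

x20 ∧ x14 = x14
x12 ∧ x20 = x12
x14 ∨ x12 = x12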